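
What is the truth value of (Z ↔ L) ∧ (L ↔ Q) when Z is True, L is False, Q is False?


Z = True, L = False, Q = False
Step 1: Z ↔ L is true when Z and L have the same value. Result: False
Step 2: L ↔ Q is true when L and Q have the same value. Result: True
Step 3: False ∧ True = False

False


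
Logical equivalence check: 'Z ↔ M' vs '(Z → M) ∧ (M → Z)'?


Expression 1: Z ↔ M
Expression 2: (Z → M) ∧ (M → Z)
Truth table (Z M | Expr1 Expr2):
  T T |   T     T
  T F |   F     F
  F T |   F     F
  F F |   T     T
All 4 rows agree, so the expressions are logically equivalent.

Yes


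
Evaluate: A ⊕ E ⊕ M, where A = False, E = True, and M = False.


A = False, E = True, M = False
Step 1: A ⊕ E = False XOR True = True
Step 2: True ⊕ M = True XOR False = True
XOR is true when an odd number of operands are true.

True


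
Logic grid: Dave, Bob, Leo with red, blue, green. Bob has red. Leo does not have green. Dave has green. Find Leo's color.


From clues:
  Dave → green
  Bob → red
By elimination, Leo gets the remaining.

blue


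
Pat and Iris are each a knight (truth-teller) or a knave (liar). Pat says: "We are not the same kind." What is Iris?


Pat says: "We are not the same kind."
Case 1: Pat is a Knight (truth-teller)
  Statement is true → they ARE different → Iris is a Knave
Case 2: Pat is a Knave (liar)
  Statement is false → they are NOT different → Iris is a Knave
In both cases, Iris is a Knave.

Knave


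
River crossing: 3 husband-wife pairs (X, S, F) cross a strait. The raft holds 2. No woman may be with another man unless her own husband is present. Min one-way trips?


Label couples X, S, F (H = husband, W = wife).
Counting alone: 6 people, the raft carries 2 and someone must bring it back, so each round trip nets at most +1 on the far side until the last crossing → at least 9 trips. The jealousy constraint makes 9 impossible; the shortest valid schedule has 11:
1. WX+WS →  (far: WX,WS; near: HX,HS,HF,WF)
2. WX ←       (far: WS; near: HX,HS,HF,WX,WF)
3. WX+WF →  (far: WX,WS,WF; near: HX,HS,HF)
4. WX ←       (far: WS,WF; near: HX,HS,HF,WX)
5. HS+HF →  (far: HS,WS,HF,WF; near: HX,WX)
6. HS+WS ←  (far: HF,WF; near: HX,WX,HS,WS)
7. HX+HS →  (far: HX,HS,HF,WF; near: WX,WS)
8. WF ←       (far: HX,HS,HF; near: WX,WS,WF)
9. WX+WS →  (far: HX,WX,HS,WS,HF; near: WF)
10. HF ←      (far: HX,WX,HS,WS; near: HF,WF)
11. HF+WF → (far: all six; near: empty)
In every state each wife is either with her husband or with no other man.
Minimum trips = 11

11


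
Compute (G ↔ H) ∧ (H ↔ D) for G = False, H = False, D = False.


G = False, H = False, D = False
Step 1: G ↔ H is true when G and H have the same value. Result: True
Step 2: H ↔ D is true when H and D have the same value. Result: True
Step 3: True ∧ True = True

True


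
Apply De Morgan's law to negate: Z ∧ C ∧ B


De Morgan's law: ¬(P ∧ Q ∧ R) ≡ ¬P ∨ ¬Q ∨ ¬R
¬(Z ∧ C ∧ B) = ¬Z ∨ ¬C ∨ ¬B

¬Z ∨ ¬C ∨ ¬B


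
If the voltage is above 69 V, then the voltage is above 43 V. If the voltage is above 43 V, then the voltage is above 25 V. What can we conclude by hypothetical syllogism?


Hypothetical syllogism: P → Q, Q → R ⊢ P → R
Premise 1: the voltage is above 69 V → the voltage is above 43 V
Premise 2: the voltage is above 43 V → the voltage is above 25 V
Chain the implications: the middle term (the voltage is above 43 V) links the two.
Conclusion: If the voltage is above 69 V, then the voltage is above 25 V.

If the voltage is above 69 V, then the voltage is above 25 V.


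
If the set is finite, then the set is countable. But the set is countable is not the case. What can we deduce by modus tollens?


Modus tollens: P → Q, ¬Q ⊢ ¬P
P: the set is finite
Q: the set is countable
We have P → Q and Q is false.
By modus tollens, P must be false.

It is not the case that the set is finite


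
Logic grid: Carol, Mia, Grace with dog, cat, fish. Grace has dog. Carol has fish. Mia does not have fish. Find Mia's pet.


From clues:
  Grace → dog
  Carol → fish
By elimination, Mia gets the remaining.

cat


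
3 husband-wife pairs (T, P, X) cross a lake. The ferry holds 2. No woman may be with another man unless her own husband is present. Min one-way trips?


Label couples T, P, X (H = husband, W = wife).
Counting alone: 6 people, the ferry carries 2 and someone must bring it back, so each round trip nets at most +1 on the far side until the last crossing → at least 9 trips. The jealousy constraint makes 9 impossible; the shortest valid schedule has 11:
1. WT+WP →  (far: WT,WP; near: HT,HP,HX,WX)
2. WT ←       (far: WP; near: HT,HP,HX,WT,WX)
3. WT+WX →  (far: WT,WP,WX; near: HT,HP,HX)
4. WT ←       (far: WP,WX; near: HT,HP,HX,WT)
5. HP+HX →  (far: HP,WP,HX,WX; near: HT,WT)
6. HP+WP ←  (far: HX,WX; near: HT,WT,HP,WP)
7. HT+HP →  (far: HT,HP,HX,WX; near: WT,WP)
8. WX ←       (far: HT,HP,HX; near: WT,WP,WX)
9. WT+WP →  (far: HT,WT,HP,WP,HX; near: WX)
10. HX ←      (far: HT,WT,HP,WP; near: HX,WX)
11. HX+WX → (far: all six; near: empty)
In every state each wife is either with her husband or with no other man.
Minimum trips = 11

11


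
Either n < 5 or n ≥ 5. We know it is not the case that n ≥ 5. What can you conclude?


Disjunctive syllogism: P ∨ Q, ¬P ⊢ Q
Disjunction: n < 5 ∨ n ≥ 5
We know it is not the case that n ≥ 5.
By disjunctive syllogism, the other disjunct must be true.

n < 5


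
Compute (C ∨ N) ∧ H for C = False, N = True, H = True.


C = False, N = True, H = True
Step 1: C ∨ N = False OR True = True
Step 2: True ∧ H = True AND True = True
OR is true when at least one operand is true; AND requires both.

True


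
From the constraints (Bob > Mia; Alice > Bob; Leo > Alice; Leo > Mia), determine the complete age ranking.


Constraints: Bob > Mia; Alice > Bob; Leo > Alice; Leo > Mia
Method: at each step, the next-highest is the one remaining person who never appears on the smaller side of a constraint between remaining people.
  Step 1: remaining {Leo, Bob, Mia, Alice}; on the smaller side: {Bob, Mia, Alice} → Leo is next (Leo > Alice; Leo > Mia).
  Step 2: remaining {Bob, Mia, Alice}; on the smaller side: {Bob, Mia} → Alice is next (Alice > Bob).
  Step 3: remaining {Bob, Mia}; on the smaller side: {Mia} → Bob is next (Bob > Mia).
  Step 4: only Mia remains → lowest.
Final ranking (highest to lowest):

Leo > Alice > Bob > Mia


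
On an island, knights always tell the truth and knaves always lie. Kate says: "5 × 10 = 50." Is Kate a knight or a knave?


Statement: "5 × 10 = 50."
Actual: 5 × 10 = 50
Claimed: 50
Statement is TRUE → Kate tells the truth → Knight

Knight


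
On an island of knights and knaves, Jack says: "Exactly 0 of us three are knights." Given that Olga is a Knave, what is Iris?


Jack claims exactly 0 knights among Jack, Olga, Iris.
Given: Olga is a Knave.

Case 1: Jack is a Knight (tells truth)
  Then exactly 0 of the three are knights.
  Counting Jack, Olga: 1 knight(s) so far. Need -1 more → impossible.
Case 2: Jack is a Knave (lies)
  Then the count is NOT 0.
  If Iris = Knave, count = 0 = 0 → claim would be true, contradicts lie.
  If Iris = Knight, count = 1 ≠ 0 → lie confirmed ✓

Iris is a Knight.

Knight


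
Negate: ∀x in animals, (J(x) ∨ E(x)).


Original: ∀x (J(x) ∨ E(x))
Rule: ¬∀→∃, ¬∃→∀, negate predicate.
Negation: ∃x (¬J(x) ∧ ¬E(x))

∃x (¬J(x) ∧ ¬E(x))


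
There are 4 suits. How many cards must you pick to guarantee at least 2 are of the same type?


Pigeonhole: to guarantee k in one of n categories, need (k-1)×n + 1.
k = 2, n = 4
Minimum = (2-1) × 4 + 1 = 1 × 4 + 1

5


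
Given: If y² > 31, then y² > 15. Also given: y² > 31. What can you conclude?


Modus ponens: P → Q, P ⊢ Q
P: y² > 31
Q: y² > 15
We have P → Q and P is true.
By modus ponens, Q must be true.

y² > 15


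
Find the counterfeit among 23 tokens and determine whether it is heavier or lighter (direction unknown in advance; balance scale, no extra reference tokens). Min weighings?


Let n = 23. 46 possibilities (n tokens × lighter/heavier); each weighing has 3 outcomes.
Bound for k weighings: say the first weighing puts j tokens on each pan. If it tips, the 2j weighed tokens remain suspects (each with a known direction) and k-1 weighings give 3^(k-1) outcomes; 3^(k-1) is odd, so 2j ≤ 3^(k-1) - 1. If it balances, the n - 2j unweighed tokens remain with direction unknown: 2(n - 2j) ≤ 3^(k-1) - 1 by the same parity argument. Adding, n ≤ (3^(k-1) - 1) + (3^(k-1) - 1)/2 = (3^k - 3)/2, and the classical three-group strategy achieves this (3 tokens in 2 weighings, 12 in 3, 39 in 4, 120 in 5).
So we need the smallest k with (3^k - 3)/2 ≥ 23.
k = 3: (3^3 - 3)/2 = 12 < 23 ✗
k = 4: (3^4 - 3)/2 = 39 ≥ 23 ✓

4


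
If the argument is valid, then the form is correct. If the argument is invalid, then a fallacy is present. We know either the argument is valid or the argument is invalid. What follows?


Constructive dilemma: (P → Q) ∧ (R → S), P ∨ R ⊢ Q ∨ S
Premise 1: the argument is valid → the form is correct
Premise 2: the argument is invalid → a fallacy is present
Premise 3: the argument is valid ∨ the argument is invalid
Case 1: Assuming the argument is valid, then by Premise 1, the form is correct.
Case 2: Assuming the argument is invalid, then by Premise 2, a fallacy is present.
Since one of the argument is valid or the argument is invalid must hold, we get the form is correct or a fallacy is present.

The form is correct or a fallacy is present.


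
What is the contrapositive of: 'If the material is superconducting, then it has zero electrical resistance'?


Original: If the material is superconducting, then it has zero electrical resistance
Contrapositive: If ¬Q, then ¬P
Negate Q: not (it has zero electrical resistance)
Negate P: not (the material is superconducting)

If not (it has zero electrical resistance), then not (the material is superconducting).


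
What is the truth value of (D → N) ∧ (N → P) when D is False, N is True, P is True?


D = False, N = True, P = True
Step 1: D → N is false only when D=True and N=False. Result: True
Step 2: N → P is false only when N=True and P=False. Result: True
Step 3: True ∧ True = True

True


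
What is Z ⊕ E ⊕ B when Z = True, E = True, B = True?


Z = True, E = True, B = True
Step 1: Z ⊕ E = True XOR True = False
Step 2: False ⊕ B = False XOR True = True
XOR is true when an odd number of operands are true.

True


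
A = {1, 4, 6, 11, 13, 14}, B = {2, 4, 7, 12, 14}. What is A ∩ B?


A = {1, 4, 6, 11, 13, 14}
B = {2, 4, 7, 12, 14}
Operation: intersection
Elements in both: 4, 14

{4, 14}


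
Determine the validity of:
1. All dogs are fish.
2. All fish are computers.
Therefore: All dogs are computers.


Premise 1: All dogs are fish.
Premise 2: All fish are computers.
Conclusion: All dogs are computers.
Barbara syllogism (AAA-1): All A are B, All B are C → All A are C.
Middle term (fish) distributed in premise 2.

Valid


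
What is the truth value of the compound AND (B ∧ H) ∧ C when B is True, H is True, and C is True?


B = True, H = True, C = True
Step 1: B ∧ H = True AND True = True
Step 2: True ∧ C = True AND True = True
AND is true only when ALL operands are true.

True


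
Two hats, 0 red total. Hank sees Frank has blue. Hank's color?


Total red = 0, Frank = blue
Red accounted for: 0
Remaining for Hank: 0
Hank's hat is blue.

blue


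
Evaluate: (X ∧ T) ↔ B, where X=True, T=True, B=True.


X = True, T = True, B = True
Expression: (X ∧ T) ↔ B
Step 1: X ∧ T = True AND True = True
Step 2: (True) ↔ B = (True iff True) = True

True


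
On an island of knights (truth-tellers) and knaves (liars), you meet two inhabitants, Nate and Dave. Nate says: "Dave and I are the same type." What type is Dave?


Nate says: "Dave and I are the same type."
Case 1: Nate is a Knight (truth-teller)
  Statement is true → they ARE the same → Dave is also a Knight
Case 2: Nate is a Knave (liar)
  Statement is false → they are NOT the same → Dave is a Knight
In both cases, Dave is a Knight.

Knight


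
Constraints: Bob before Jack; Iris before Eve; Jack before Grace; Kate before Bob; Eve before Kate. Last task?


Constraints: Bob before Jack; Iris before Eve; Jack before Grace; Kate before Bob; Eve before Kate
The last task can have nothing scheduled after it, so it must never appear on the left of a 'before'.
Tasks appearing before some other task: Bob, Iris, Jack, Kate, Eve.
The only task not in that list is Grace → it is last.

Grace


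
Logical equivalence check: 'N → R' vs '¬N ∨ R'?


Expression 1: N → R
Expression 2: ¬N ∨ R
Truth table (N R | Expr1 Expr2):
  T T |   T     T
  T F |   F     F
  F T |   T     T
  F F |   T     T
All 4 rows agree, so the expressions are logically equivalent.

Yes


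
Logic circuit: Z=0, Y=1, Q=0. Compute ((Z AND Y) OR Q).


Z AND Y = 0&1 = 0
0 OR 0 = 0

0


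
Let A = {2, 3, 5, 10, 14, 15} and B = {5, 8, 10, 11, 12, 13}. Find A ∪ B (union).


A = {2, 3, 5, 10, 14, 15}
B = {5, 8, 10, 11, 12, 13}
Operation: union
All elements combined: 2, 3, 5, 8, 10, 11, 12, 13, 14, 15

{2, 3, 5, 8, 10, 11, 12, 13, 14, 15}


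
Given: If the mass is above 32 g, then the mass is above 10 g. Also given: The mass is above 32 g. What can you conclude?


Modus ponens: P → Q, P ⊢ Q
P: the mass is above 32 g
Q: the mass is above 10 g
We have P → Q and P is true.
By modus ponens, Q must be true.

The mass is above 10 g


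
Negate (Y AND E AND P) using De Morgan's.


De Morgan's law: ¬(P ∧ Q ∧ R) ≡ ¬P ∨ ¬Q ∨ ¬R
¬(Y ∧ E ∧ P) = ¬Y ∨ ¬E ∨ ¬P

¬Y ∨ ¬E ∨ ¬P


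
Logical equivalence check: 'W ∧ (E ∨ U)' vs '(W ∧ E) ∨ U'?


Expression 1: W ∧ (E ∨ U)
Expression 2: (W ∧ E) ∨ U
Truth table (W E U | Expr1 Expr2):
  T T T |   T     T
  T T F |   T     T
  T F T |   T     T
  T F F |   F     F
  F T T |   F     T   ← differ
  F T F |   F     F
  F F T |   F     T   ← differ
  F F F |   F     F
Counterexample: W=F, E=T, U=T gives Expr1 = F but Expr2 = T, so the expressions are NOT logically equivalent.

No


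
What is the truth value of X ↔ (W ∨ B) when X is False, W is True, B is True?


X = False, W = True, B = True
Step 1: W ∨ B = True OR True = True
Step 2: X ↔ (True): true when both sides have same truth value.
Result: False ↔ True = False

False


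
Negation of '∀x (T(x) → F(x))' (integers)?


Original: ∀x (T(x) → F(x))
Rule: ¬∀→∃, ¬∃→∀, negate predicate.
Negation: ∃x (T(x) ∧ ¬F(x))

∃x (T(x) ∧ ¬F(x))


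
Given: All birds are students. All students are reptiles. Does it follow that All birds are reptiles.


Premise 1: All birds are students.
Premise 2: All students are reptiles.
Conclusion: All birds are reptiles.
Barbara syllogism (AAA-1): All A are B, All B are C → All A are C.
Middle term (students) distributed in premise 2.

Valid


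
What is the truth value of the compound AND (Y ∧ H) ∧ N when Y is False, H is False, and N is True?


Y = False, H = False, N = True
Step 1: Y ∧ H = False AND False = False
Step 2: False ∧ N = False AND True = False
AND is true only when ALL operands are true.

False


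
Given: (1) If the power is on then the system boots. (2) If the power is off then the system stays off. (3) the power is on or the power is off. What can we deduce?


Constructive dilemma: (P → Q) ∧ (R → S), P ∨ R ⊢ Q ∨ S
Premise 1: the power is on → the system boots
Premise 2: the power is off → the system stays off
Premise 3: the power is on ∨ the power is off
Case 1: Assuming the power is on, then by Premise 1, the system boots.
Case 2: Assuming the power is off, then by Premise 2, the system stays off.
Since one of the power is on or the power is off must hold, we get the system boots or the system stays off.

The system boots or the system stays off.


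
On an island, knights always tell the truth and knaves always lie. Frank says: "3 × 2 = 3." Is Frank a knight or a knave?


Statement: "3 × 2 = 3."
Actual: 3 × 2 = 6
Claimed: 3
Statement is FALSE → Frank lies → Knave

Knave


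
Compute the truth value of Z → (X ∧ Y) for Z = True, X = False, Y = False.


Z = True, X = False, Y = False
Step 1: X ∧ Y = False AND False = False
Step 2: Z → (False): false only when Z=True and consequent=False.
Result: False

False


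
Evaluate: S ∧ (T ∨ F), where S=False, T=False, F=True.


S = False, T = False, F = True
Expression: S ∧ (T ∨ F)
Step 1: T ∨ F = False OR True = True
Step 2: S ∧ (True) = False AND True = False

False


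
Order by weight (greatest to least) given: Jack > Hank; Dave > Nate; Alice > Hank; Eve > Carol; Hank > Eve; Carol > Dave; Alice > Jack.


Constraints: Jack > Hank; Dave > Nate; Alice > Hank; Eve > Carol; Hank > Eve; Carol > Dave; Alice > Jack
Method: at each step, the next-highest is the one remaining person who never appears on the smaller side of a constraint between remaining people.
  Step 1: remaining {Jack, Dave, Nate, Carol, Eve, Hank, Alice}; on the smaller side: {Jack, Dave, Nate, Carol, Eve, Hank} → Alice is next (Alice > Hank; Alice > Jack).
  Step 2: remaining {Jack, Dave, Nate, Carol, Eve, Hank}; on the smaller side: {Dave, Nate, Carol, Eve, Hank} → Jack is next (Jack > Hank).
  Step 3: remaining {Dave, Nate, Carol, Eve, Hank}; on the smaller side: {Dave, Nate, Carol, Eve} → Hank is next (Hank > Eve).
  Step 4: remaining {Dave, Nate, Carol, Eve}; on the smaller side: {Dave, Nate, Carol} → Eve is next (Eve > Carol).
  Step 5: remaining {Dave, Nate, Carol}; on the smaller side: {Dave, Nate} → Carol is next (Carol > Dave).
  Step 6: remaining {Dave, Nate}; on the smaller side: {Nate} → Dave is next (Dave > Nate).
  Step 7: only Nate remains → lowest.
Final ranking (highest to lowest):

Alice > Jack > Hank > Eve > Carol > Dave > Nate


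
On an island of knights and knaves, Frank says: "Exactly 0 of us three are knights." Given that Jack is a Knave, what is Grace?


Frank claims exactly 0 knights among Frank, Jack, Grace.
Given: Jack is a Knave.

Case 1: Frank is a Knight (tells truth)
  Then exactly 0 of the three are knights.
  Counting Frank, Jack: 1 knight(s) so far. Need -1 more → impossible.
Case 2: Frank is a Knave (lies)
  Then the count is NOT 0.
  If Grace = Knave, count = 0 = 0 → claim would be true, contradicts lie.
  If Grace = Knight, count = 1 ≠ 0 → lie confirmed ✓

Grace is a Knight.

Knight


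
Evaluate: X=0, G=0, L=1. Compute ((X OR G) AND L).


X OR G = 0|0 = 0
0 AND 1 = 0

0


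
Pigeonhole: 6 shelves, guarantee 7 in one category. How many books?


Pigeonhole: to guarantee k in one of n categories, need (k-1)×n + 1.
k = 7, n = 6
Minimum = (7-1) × 6 + 1 = 6 × 6 + 1

37


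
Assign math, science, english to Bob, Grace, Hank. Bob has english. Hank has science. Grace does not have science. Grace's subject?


From clues:
  Hank → science
  Bob → english
By elimination, Grace gets the remaining.

math


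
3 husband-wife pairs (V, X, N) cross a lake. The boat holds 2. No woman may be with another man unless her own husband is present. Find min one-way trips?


Label couples V, X, N (H = husband, W = wife).
Counting alone: 6 people, the boat carries 2 and someone must bring it back, so each round trip nets at most +1 on the far side until the last crossing → at least 9 trips. The jealousy constraint makes 9 impossible; the shortest valid schedule has 11:
1. WV+WX →  (far: WV,WX; near: HV,HX,HN,WN)
2. WV ←       (far: WX; near: HV,HX,HN,WV,WN)
3. WV+WN →  (far: WV,WX,WN; near: HV,HX,HN)
4. WV ←       (far: WX,WN; near: HV,HX,HN,WV)
5. HX+HN →  (far: HX,WX,HN,WN; near: HV,WV)
6. HX+WX ←  (far: HN,WN; near: HV,WV,HX,WX)
7. HV+HX →  (far: HV,HX,HN,WN; near: WV,WX)
8. WN ←       (far: HV,HX,HN; near: WV,WX,WN)
9. WV+WX →  (far: HV,WV,HX,WX,HN; near: WN)
10. HN ←      (far: HV,WV,HX,WX; near: HN,WN)
11. HN+WN → (far: all six; near: empty)
In every state each wife is either with her husband or with no other man.
Minimum trips = 11

11


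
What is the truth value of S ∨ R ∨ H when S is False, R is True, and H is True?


S = False, R = True, H = True
Step 1: S ∨ R = False OR True = True
Step 2: True ∨ H = True OR True = True
OR is true when at least one operand is true.

True


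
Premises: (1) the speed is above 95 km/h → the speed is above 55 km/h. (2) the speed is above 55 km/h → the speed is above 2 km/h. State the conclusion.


Hypothetical syllogism: P → Q, Q → R ⊢ P → R
Premise 1: the speed is above 95 km/h → the speed is above 55 km/h
Premise 2: the speed is above 55 km/h → the speed is above 2 km/h
Chain the implications: the middle term (the speed is above 55 km/h) links the two.
Conclusion: If the speed is above 95 km/h, then the speed is above 2 km/h.

If the speed is above 95 km/h, then the speed is above 2 km/h.


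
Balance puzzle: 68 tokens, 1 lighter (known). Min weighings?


Each weighing has 3 outcomes (left heavy / balance / right heavy), so k weighings distinguish at most 3^k cases; splitting into three near-equal groups achieves this.
Need 3^k ≥ 68: 3^3 = 27 < 68 ≤ 3^4 = 81
k = ⌈log₃(68)⌉ = 4

4


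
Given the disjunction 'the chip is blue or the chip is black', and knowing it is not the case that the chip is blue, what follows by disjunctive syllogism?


Disjunctive syllogism: P ∨ Q, ¬P ⊢ Q
Disjunction: the chip is blue ∨ the chip is black
We know it is not the case that the chip is blue.
By disjunctive syllogism, the other disjunct must be true.

The chip is black


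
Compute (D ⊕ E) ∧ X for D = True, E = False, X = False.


D = True, E = False, X = False
Step 1: D ⊕ E = True XOR False = True
Step 2: True ∧ X = True AND False = False
XOR true when exactly one of D,E is true; then AND with X.

False


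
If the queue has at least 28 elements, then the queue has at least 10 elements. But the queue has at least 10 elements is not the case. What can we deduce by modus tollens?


Modus tollens: P → Q, ¬Q ⊢ ¬P
P: the queue has at least 28 elements
Q: the queue has at least 10 elements
We have P → Q and Q is false.
By modus tollens, P must be false.

It is not the case that the queue has at least 28 elements


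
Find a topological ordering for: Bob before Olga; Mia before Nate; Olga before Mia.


Constraints: Bob before Olga; Mia before Nate; Olga before Mia
Method: repeatedly schedule the remaining task that has no remaining task required before it.
  Step 1: remaining {Nate, Mia, Olga, Bob}; every task except Bob still has a predecessor pending → schedule Bob.
  Step 2: remaining {Nate, Mia, Olga}; every task except Olga still has a predecessor pending → schedule Olga.
  Step 3: remaining {Nate, Mia}; every task except Mia still has a predecessor pending → schedule Mia.
  Step 4: only Nate remains → schedule Nate.
Resulting order:

Bob → Olga → Mia → Nate


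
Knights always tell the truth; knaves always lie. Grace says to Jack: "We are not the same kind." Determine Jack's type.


Grace says: "We are not the same kind."
Case 1: Grace is a Knight (truth-teller)
  Statement is true → they ARE different → Jack is a Knave
Case 2: Grace is a Knave (liar)
  Statement is false → they are NOT different → Jack is a Knave
In both cases, Jack is a Knave.

Knave


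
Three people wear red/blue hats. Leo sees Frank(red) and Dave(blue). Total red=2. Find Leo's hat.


Total red = 2, seen red = 1
Own red = 2 - 1 = 1
Leo's hat is red.

red


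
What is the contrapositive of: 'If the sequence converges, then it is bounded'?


Original: If the sequence converges, then it is bounded
Contrapositive: If ¬Q, then ¬P
Negate Q: not (it is bounded)
Negate P: not (the sequence converges)

If not (it is bounded), then not (the sequence converges).


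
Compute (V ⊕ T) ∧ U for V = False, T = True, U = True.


V = False, T = True, U = True
Step 1: V ⊕ T = False XOR True = True
Step 2: True ∧ U = True AND True = True
XOR true when exactly one of V,T is true; then AND with U.

True


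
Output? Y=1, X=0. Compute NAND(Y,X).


Y AND X = 0
NOT(0) = 1

1


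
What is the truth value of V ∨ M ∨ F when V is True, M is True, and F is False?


V = True, M = True, F = False
Step 1: V ∨ M = True OR True = True
Step 2: True ∨ F = True OR False = True
OR is true when at least one operand is true.

True


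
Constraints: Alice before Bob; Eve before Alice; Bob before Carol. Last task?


Constraints: Alice before Bob; Eve before Alice; Bob before Carol
The last task can have nothing scheduled after it, so it must never appear on the left of a 'before'.
Tasks appearing before some other task: Alice, Eve, Bob.
The only task not in that list is Carol → it is last.

Carol


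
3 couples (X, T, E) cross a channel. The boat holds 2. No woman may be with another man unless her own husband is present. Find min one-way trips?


Label couples X, T, E (H = husband, W = wife).
Counting alone: 6 people, the boat carries 2 and someone must bring it back, so each round trip nets at most +1 on the far side until the last crossing → at least 9 trips. The jealousy constraint makes 9 impossible; the shortest valid schedule has 11:
1. WX+WT →  (far: WX,WT; near: HX,HT,HE,WE)
2. WX ←       (far: WT; near: HX,HT,HE,WX,WE)
3. WX+WE →  (far: WX,WT,WE; near: HX,HT,HE)
4. WX ←       (far: WT,WE; near: HX,HT,HE,WX)
5. HT+HE →  (far: HT,WT,HE,WE; near: HX,WX)
6. HT+WT ←  (far: HE,WE; near: HX,WX,HT,WT)
7. HX+HT →  (far: HX,HT,HE,WE; near: WX,WT)
8. WE ←       (far: HX,HT,HE; near: WX,WT,WE)
9. WX+WT →  (far: HX,WX,HT,WT,HE; near: WE)
10. HE ←      (far: HX,WX,HT,WT; near: HE,WE)
11. HE+WE → (far: all six; near: empty)
In every state each wife is either with her husband or with no other man.
Minimum trips = 11

11


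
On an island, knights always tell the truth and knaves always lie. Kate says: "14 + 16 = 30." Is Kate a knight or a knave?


Statement: "14 + 16 = 30."
Actual: 14 + 16 = 30
Claimed: 30
Statement is TRUE → Kate tells the truth → Knight

Knight


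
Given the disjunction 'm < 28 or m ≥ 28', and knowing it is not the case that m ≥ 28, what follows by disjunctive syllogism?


Disjunctive syllogism: P ∨ Q, ¬P ⊢ Q
Disjunction: m < 28 ∨ m ≥ 28
We know it is not the case that m ≥ 28.
By disjunctive syllogism, the other disjunct must be true.

m < 28


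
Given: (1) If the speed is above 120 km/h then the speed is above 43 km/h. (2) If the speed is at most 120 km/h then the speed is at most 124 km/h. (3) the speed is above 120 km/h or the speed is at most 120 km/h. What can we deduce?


Constructive dilemma: (P → Q) ∧ (R → S), P ∨ R ⊢ Q ∨ S
Premise 1: the speed is above 120 km/h → the speed is above 43 km/h
Premise 2: the speed is at most 120 km/h → the speed is at most 124 km/h
Premise 3: the speed is above 120 km/h ∨ the speed is at most 120 km/h
Case 1: Assuming the speed is above 120 km/h, then by Premise 1, the speed is above 43 km/h.
Case 2: Assuming the speed is at most 120 km/h, then by Premise 2, the speed is at most 124 km/h.
Since one of the speed is above 120 km/h or the speed is at most 120 km/h must hold, we get the speed is above 43 km/h or the speed is at most 124 km/h.

The speed is above 43 km/h or the speed is at most 124 km/h.


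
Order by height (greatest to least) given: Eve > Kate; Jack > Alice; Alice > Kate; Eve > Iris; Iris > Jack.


Constraints: Eve > Kate; Jack > Alice; Alice > Kate; Eve > Iris; Iris > Jack
Method: at each step, the next-highest is the one remaining person who never appears on the smaller side of a constraint between remaining people.
  Step 1: remaining {Kate, Iris, Jack, Alice, Eve}; on the smaller side: {Kate, Iris, Jack, Alice} → Eve is next (Eve > Kate; Eve > Iris).
  Step 2: remaining {Kate, Iris, Jack, Alice}; on the smaller side: {Kate, Jack, Alice} → Iris is next (Iris > Jack).
  Step 3: remaining {Kate, Jack, Alice}; on the smaller side: {Kate, Alice} → Jack is next (Jack > Alice).
  Step 4: remaining {Kate, Alice}; on the smaller side: {Kate} → Alice is next (Alice > Kate).
  Step 5: only Kate remains → lowest.
Final ranking (highest to lowest):

Eve > Iris > Jack > Alice > Kate


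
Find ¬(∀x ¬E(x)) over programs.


Original: ∀x ¬E(x)
Rule: ¬∀→∃, ¬∃→∀, negate predicate.
Negation: ∃x E(x)

∃x E(x)


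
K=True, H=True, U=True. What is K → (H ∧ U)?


K = True, H = True, U = True
Expression: K → (H ∧ U)
Step 1: H ∧ U = True AND True = True
Step 2: K → (True) = True → True = True

True


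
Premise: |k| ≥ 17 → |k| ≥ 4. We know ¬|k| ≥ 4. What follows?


Modus tollens: P → Q, ¬Q ⊢ ¬P
P: |k| ≥ 17
Q: |k| ≥ 4
We have P → Q and Q is false.
By modus tollens, P must be false.

It is not the case that |k| ≥ 17


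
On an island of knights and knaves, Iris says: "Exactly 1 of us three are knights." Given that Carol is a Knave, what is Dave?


Iris claims exactly 1 knights among Iris, Carol, Dave.
Given: Carol is a Knave.

Case 1: Iris is a Knight (tells truth)
  Then exactly 1 of the three are knights.
  Counting Iris, Carol: 1 knight(s) so far. Need 0 more → Dave = Knave.
Case 2: Iris is a Knave (lies)
  Then the count is NOT 1.
  If Dave = Knight, count = 1 = 1 → claim would be true, contradicts lie.
  If Dave = Knave, count = 0 ≠ 1 → lie confirmed ✓

Dave is a Knave.

Knave


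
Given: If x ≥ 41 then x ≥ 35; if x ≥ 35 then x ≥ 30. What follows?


Hypothetical syllogism: P → Q, Q → R ⊢ P → R
Premise 1: x ≥ 41 → x ≥ 35
Premise 2: x ≥ 35 → x ≥ 30
Chain the implications: the middle term (x ≥ 35) links the two.
Conclusion: If x ≥ 41, then x ≥ 30.

If x ≥ 41, then x ≥ 30.


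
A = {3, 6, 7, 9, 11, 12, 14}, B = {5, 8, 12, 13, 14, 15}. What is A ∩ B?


A = {3, 6, 7, 9, 11, 12, 14}
B = {5, 8, 12, 13, 14, 15}
Operation: intersection
Elements in both: 12, 14

{12, 14}


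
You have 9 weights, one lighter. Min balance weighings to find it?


Each weighing has 3 outcomes (left heavy / balance / right heavy), so k weighings distinguish at most 3^k cases; splitting into three near-equal groups achieves this.
Need 3^k ≥ 9: 3^1 = 3 < 9 ≤ 3^2 = 9
k = ⌈log₃(9)⌉ = 2

2


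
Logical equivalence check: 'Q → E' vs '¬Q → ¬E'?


Expression 1: Q → E
Expression 2: ¬Q → ¬E
Truth table (Q E | Expr1 Expr2):
  T T |   T     T
  T F |   F     T   ← differ
  F T |   T     F   ← differ
  F F |   T     T
Counterexample: Q=T, E=F gives Expr1 = F but Expr2 = T, so the expressions are NOT logically equivalent.

No


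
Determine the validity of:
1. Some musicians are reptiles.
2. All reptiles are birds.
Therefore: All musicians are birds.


Premise 1: Some musicians are reptiles.
Premise 2: All reptiles are birds.
Conclusion: All musicians are birds.
Fallacy: illicit minor. The minor term (musicians) is distributed in the conclusion ('All musicians ...') but undistributed in its premise ('Some musicians are reptiles' doesn't cover all musicians).
Only 'Some musicians are birds' follows, not 'All'.

Invalid


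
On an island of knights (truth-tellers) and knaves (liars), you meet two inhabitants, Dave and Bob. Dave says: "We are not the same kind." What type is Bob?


Dave says: "We are not the same kind."
Case 1: Dave is a Knight (truth-teller)
  Statement is true → they ARE different → Bob is a Knave
Case 2: Dave is a Knave (liar)
  Statement is false → they are NOT different → Bob is a Knave
In both cases, Bob is a Knave.

Knave


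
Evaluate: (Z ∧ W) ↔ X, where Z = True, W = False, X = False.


Z = True, W = False, X = False
Step 1: Z ∧ W = True AND False = False
Step 2: (False) ↔ X: true when both sides have same truth value.
Result: False ↔ False = True

True


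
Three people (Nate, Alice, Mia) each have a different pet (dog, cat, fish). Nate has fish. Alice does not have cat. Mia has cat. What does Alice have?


From clues:
  Mia → cat
  Nate → fish
By elimination, Alice gets the remaining.

dog


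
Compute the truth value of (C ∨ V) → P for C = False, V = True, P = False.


C = False, V = True, P = False
Step 1: C ∨ V = False OR True = True
Step 2: (True) → P: false only when antecedent=True and P=False.
Result: False

False


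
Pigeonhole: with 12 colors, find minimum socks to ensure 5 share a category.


Pigeonhole: to guarantee k in one of n categories, need (k-1)×n + 1.
k = 5, n = 12
Minimum = (5-1) × 12 + 1 = 4 × 12 + 1

49


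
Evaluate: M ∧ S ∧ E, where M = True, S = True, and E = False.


M = True, S = True, E = False
Step 1: M ∧ S = True AND True = True
Step 2: (True) ∧ E = (True) AND False = False
AND is true only when ALL operands are true.

False


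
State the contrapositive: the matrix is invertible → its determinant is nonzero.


Original: If the matrix is invertible, then its determinant is nonzero
Contrapositive: If ¬Q, then ¬P
Negate Q: not (its determinant is nonzero)
Negate P: not (the matrix is invertible)

If not (its determinant is nonzero), then not (the matrix is invertible).


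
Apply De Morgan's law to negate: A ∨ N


De Morgan's law: ¬(P ∨ Q) ≡ ¬P ∧ ¬Q
¬(A ∨ N) = ¬A ∧ ¬N

¬A ∧ ¬N


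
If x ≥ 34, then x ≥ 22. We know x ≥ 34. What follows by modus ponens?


Modus ponens: P → Q, P ⊢ Q
P: x ≥ 34
Q: x ≥ 22
We have P → Q and P is true.
By modus ponens, Q must be true.

x ≥ 22


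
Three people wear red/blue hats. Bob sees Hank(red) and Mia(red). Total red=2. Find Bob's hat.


Total red = 2, seen red = 2
Own red = 2 - 2 = 0
Bob's hat is blue.

blue


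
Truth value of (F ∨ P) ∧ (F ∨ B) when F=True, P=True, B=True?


F = True, P = True, B = True
Expression: (F ∨ P) ∧ (F ∨ B)
Step 1: F ∨ P = True OR True = True
Step 2: F ∨ B = True OR True = True
Step 3: (True) ∧ (True) = True AND True = True

True


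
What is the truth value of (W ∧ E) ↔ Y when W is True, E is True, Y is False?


W = True, E = True, Y = False
Step 1: W ∧ E = True AND True = True
Step 2: (True) ↔ Y: true when both sides have same truth value.
Result: True ↔ False = False

False


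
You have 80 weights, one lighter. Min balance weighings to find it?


Each weighing has 3 outcomes (left heavy / balance / right heavy), so k weighings distinguish at most 3^k cases; splitting into three near-equal groups achieves this.
Need 3^k ≥ 80: 3^3 = 27 < 80 ≤ 3^4 = 81
k = ⌈log₃(80)⌉ = 4

4


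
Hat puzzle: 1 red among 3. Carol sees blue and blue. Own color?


Total red = 1, seen red = 0
Own red = 1 - 0 = 1
Carol's hat is red.

red


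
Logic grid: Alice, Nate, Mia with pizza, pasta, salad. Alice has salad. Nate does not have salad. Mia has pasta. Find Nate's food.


From clues:
  Mia → pasta
  Alice → salad
By elimination, Nate gets the remaining.

pizza


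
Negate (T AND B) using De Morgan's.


De Morgan's law: ¬(P ∧ Q) ≡ ¬P ∨ ¬Q
¬(T ∧ B) = ¬T ∨ ¬B

¬T ∨ ¬B


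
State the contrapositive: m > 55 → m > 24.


Original: If m > 55, then m > 24
Contrapositive: If ¬Q, then ¬P
Negate Q: not (m > 24)
Negate P: not (m > 55)

If not (m > 24), then not (m > 55).


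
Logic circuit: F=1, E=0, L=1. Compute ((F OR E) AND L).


F OR E = 1|0 = 1
1 AND 1 = 1

1


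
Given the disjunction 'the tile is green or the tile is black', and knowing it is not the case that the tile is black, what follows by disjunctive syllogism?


Disjunctive syllogism: P ∨ Q, ¬P ⊢ Q
Disjunction: the tile is green ∨ the tile is black
We know it is not the case that the tile is black.
By disjunctive syllogism, the other disjunct must be true.

The tile is green


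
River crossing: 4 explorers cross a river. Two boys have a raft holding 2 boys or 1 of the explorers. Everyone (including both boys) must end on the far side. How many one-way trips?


Per crossing of one of the explorers: boys→, one←, one of the explorers→, one← = 4 trips
4 × 4 = 16, + 1 final boys→ = 17
Minimum trips = 17

17


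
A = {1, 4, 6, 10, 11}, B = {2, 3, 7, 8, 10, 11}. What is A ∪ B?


A = {1, 4, 6, 10, 11}
B = {2, 3, 7, 8, 10, 11}
Operation: union
All elements combined: 1, 2, 3, 4, 6, 7, 8, 10, 11

{1, 2, 3, 4, 6, 7, 8, 10, 11}


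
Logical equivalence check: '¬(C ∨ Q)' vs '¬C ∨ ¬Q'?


Expression 1: ¬(C ∨ Q)
Expression 2: ¬C ∨ ¬Q
Truth table (C Q | Expr1 Expr2):
  T T |   F     F
  T F |   F     T   ← differ
  F T |   F     T   ← differ
  F F |   T     T
Counterexample: C=T, Q=F gives Expr1 = F but Expr2 = T, so the expressions are NOT logically equivalent.

No


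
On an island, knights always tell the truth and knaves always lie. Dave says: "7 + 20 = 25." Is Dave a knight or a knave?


Statement: "7 + 20 = 25."
Actual: 7 + 20 = 27
Claimed: 25
Statement is FALSE → Dave lies → Knave

Knave


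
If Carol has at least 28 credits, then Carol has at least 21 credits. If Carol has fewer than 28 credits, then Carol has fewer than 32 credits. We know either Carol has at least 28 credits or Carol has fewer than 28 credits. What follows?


Constructive dilemma: (P → Q) ∧ (R → S), P ∨ R ⊢ Q ∨ S
Premise 1: Carol has at least 28 credits → Carol has at least 21 credits
Premise 2: Carol has fewer than 28 credits → Carol has fewer than 32 credits
Premise 3: Carol has at least 28 credits ∨ Carol has fewer than 28 credits
Case 1: Assuming Carol has at least 28 credits, then by Premise 1, Carol has at least 21 credits.
Case 2: Assuming Carol has fewer than 28 credits, then by Premise 2, Carol has fewer than 32 credits.
Since one of Carol has at least 28 credits or Carol has fewer than 28 credits must hold, we get Carol has at least 21 credits or Carol has fewer than 32 credits.

Carol has at least 21 credits or Carol has fewer than 32 credits.


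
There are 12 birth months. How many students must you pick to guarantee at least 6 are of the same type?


Pigeonhole: to guarantee k in one of n categories, need (k-1)×n + 1.
k = 6, n = 12
Minimum = (6-1) × 12 + 1 = 5 × 12 + 1

61


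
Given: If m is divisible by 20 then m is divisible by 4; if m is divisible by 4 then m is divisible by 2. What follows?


Hypothetical syllogism: P → Q, Q → R ⊢ P → R
Premise 1: m is divisible by 20 → m is divisible by 4
Premise 2: m is divisible by 4 → m is divisible by 2
Chain the implications: the middle term (m is divisible by 4) links the two.
Conclusion: If m is divisible by 20, then m is divisible by 2.

If m is divisible by 20, then m is divisible by 2.


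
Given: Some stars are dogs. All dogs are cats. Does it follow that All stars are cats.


Premise 1: Some stars are dogs.
Premise 2: All dogs are cats.
Conclusion: All stars are cats.
Fallacy: illicit minor. The minor term (stars) is distributed in the conclusion ('All stars ...') but undistributed in its premise ('Some stars are dogs' doesn't cover all stars).
Only 'Some stars are cats' follows, not 'All'.

Invalid


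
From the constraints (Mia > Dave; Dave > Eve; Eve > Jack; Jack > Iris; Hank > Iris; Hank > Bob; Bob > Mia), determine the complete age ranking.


Constraints: Mia > Dave; Dave > Eve; Eve > Jack; Jack > Iris; Hank > Iris; Hank > Bob; Bob > Mia
Method: at each step, the next-highest is the one remaining person who never appears on the smaller side of a constraint between remaining people.
  Step 1: remaining {Iris, Hank, Eve, Mia, Dave, Bob, Jack}; on the smaller side: {Iris, Eve, Mia, Dave, Bob, Jack} → Hank is next (Hank > Iris; Hank > Bob).
  Step 2: remaining {Iris, Eve, Mia, Dave, Bob, Jack}; on the smaller side: {Iris, Eve, Mia, Dave, Jack} → Bob is next (Bob > Mia).
  Step 3: remaining {Iris, Eve, Mia, Dave, Jack}; on the smaller side: {Iris, Eve, Dave, Jack} → Mia is next (Mia > Dave).
  Step 4: remaining {Iris, Eve, Dave, Jack}; on the smaller side: {Iris, Eve, Jack} → Dave is next (Dave > Eve).
  Step 5: remaining {Iris, Eve, Jack}; on the smaller side: {Iris, Jack} → Eve is next (Eve > Jack).
  Step 6: remaining {Iris, Jack}; on the smaller side: {Iris} → Jack is next (Jack > Iris).
  Step 7: only Iris remains → lowest.
Final ranking (highest to lowest):

Hank > Bob > Mia > Dave > Eve > Jack > Iris
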